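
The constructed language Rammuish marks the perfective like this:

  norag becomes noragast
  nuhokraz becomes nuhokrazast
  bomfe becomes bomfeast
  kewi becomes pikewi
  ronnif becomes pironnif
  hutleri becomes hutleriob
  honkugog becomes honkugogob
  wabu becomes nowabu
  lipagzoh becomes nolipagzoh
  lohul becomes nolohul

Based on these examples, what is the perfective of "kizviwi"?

pikizviwi

kewi and hutleri both end in -i yet inflect differently (pikewi, hutleriob), so the final letter is not what conditions the rule; the first letter is.
"kizviwi" begins with k-. The one such stem in the data (kewi → pikewi) adds the prefix pi-, so the same rule applies.
So kizviwi → pikizviwi.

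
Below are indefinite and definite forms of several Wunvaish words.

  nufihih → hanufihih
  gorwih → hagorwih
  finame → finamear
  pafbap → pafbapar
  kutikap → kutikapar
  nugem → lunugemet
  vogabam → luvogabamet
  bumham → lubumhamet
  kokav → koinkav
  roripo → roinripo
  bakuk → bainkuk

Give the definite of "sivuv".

siinvuv

"sivuv" ends in -v. The one such stem in the data (kokav → koinkav) inserts -in- after the first vowel (as do roripo, bakuk), so the same rule applies.
The other patterns: stems ending in -h add the prefix ha-; stems ending in -e or -p add -ar; stems ending in -m add lu- … -et around the stem.
So sivuv → siinvuv.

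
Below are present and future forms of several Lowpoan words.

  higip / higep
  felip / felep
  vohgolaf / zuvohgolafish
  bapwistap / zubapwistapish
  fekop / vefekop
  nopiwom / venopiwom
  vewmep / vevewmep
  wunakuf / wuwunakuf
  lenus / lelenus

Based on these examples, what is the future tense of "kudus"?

"kudus" has last vowel 'u'. The stems whose last vowel is 'u' (wunakuf → wuwunakuf, lenus → lelenus) repeat the first consonant+vowel as a prefix.
The other patterns: stems whose last vowel is 'i' change the last vowel to 'e'; stems whose last vowel is 'a' add zu- … -ish around the stem; stems whose last vowel is 'o' add the prefix ve-.
So kudus → kukudus.

kukudus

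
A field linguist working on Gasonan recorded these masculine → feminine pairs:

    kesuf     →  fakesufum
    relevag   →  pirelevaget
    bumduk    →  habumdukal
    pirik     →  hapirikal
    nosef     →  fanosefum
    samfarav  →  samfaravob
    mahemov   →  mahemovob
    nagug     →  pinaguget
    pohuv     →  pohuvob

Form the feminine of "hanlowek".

bumduk and nagug both have last vowel 'u' yet inflect differently (habumdukal, pinaguget), so the last vowel is not what conditions the rule; the final letter is.
"hanlowek" ends in -k. The stems ending in -k (bumduk → habumdukal, pirik → hapirikal) add ha- … -al around the stem.
So hanlowek → hahanlowekal.

hahanlowekal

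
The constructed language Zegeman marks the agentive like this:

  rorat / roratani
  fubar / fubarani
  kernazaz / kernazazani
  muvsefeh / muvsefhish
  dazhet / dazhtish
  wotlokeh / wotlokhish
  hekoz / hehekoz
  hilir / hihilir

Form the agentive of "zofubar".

"zofubar" has last vowel 'a'. The stems whose last vowel is 'a' (rorat → roratani, fubar → fubarani, kernazaz → kernazazani) add -ani.
The other patterns: stems whose last vowel is 'e' delete the last vowel and add -ish; stems whose last vowel is 'i' or 'o' repeat the first consonant+vowel as a prefix.
So zofubar → zofubarani.

zofubarani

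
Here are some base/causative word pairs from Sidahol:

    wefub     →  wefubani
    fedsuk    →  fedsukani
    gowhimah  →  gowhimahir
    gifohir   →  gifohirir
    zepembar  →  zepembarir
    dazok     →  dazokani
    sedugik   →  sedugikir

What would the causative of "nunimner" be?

nunimnerir

sedugik and dazok both end in -k yet inflect differently (sedugikir, dazokani), so the final letter is not what conditions the rule; the number of vowels is.
"nunimner" has 3 vowels. The stems with 3 vowels (gifohir → gifohirir, gowhimah → gowhimahir, zepembar → zepembarir) add -ir.
The other pattern: stems with 2 vowels add -ani.
So nunimner → nunimnerir.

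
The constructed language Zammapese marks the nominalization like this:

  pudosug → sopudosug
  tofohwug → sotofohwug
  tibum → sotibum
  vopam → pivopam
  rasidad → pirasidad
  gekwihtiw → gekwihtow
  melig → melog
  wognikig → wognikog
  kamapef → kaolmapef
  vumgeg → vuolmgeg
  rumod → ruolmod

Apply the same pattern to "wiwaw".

piwiwaw

tibum and vopam both end in -m yet inflect differently (sotibum, pivopam), so the final letter is not what conditions the rule; the last vowel is.
"wiwaw" has last vowel 'a'. The stems whose last vowel is 'a' (vopam → pivopam, rasidad → pirasidad) add the prefix pi-.
The other patterns: stems whose last vowel is 'u' add the prefix so-; stems whose last vowel is 'i' change the last vowel to 'o'; stems whose last vowel is 'e' or 'o' insert -ol- after the first vowel.
So wiwaw → piwiwaw.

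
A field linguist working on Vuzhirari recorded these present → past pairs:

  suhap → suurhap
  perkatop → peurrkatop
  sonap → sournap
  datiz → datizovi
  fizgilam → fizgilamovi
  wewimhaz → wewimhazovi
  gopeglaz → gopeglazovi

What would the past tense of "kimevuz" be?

suhap and wewimhaz both have last vowel 'a' yet inflect differently (suurhap, wewimhazovi), so the last vowel is not what conditions the rule; the final letter is.
"kimevuz" ends in -z. The stems ending in -z (datiz → datizovi, wewimhaz → wewimhazovi, gopeglaz → gopeglazovi) add -ovi.
The other pattern: stems ending in -p insert -ur- after the first vowel.
So kimevuz → kimevuzovi.

kimevuzovi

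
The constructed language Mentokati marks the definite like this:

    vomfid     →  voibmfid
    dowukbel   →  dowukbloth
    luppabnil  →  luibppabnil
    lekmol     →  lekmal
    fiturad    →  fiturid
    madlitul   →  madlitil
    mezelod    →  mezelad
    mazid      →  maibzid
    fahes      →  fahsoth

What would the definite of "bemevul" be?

bemevil

dowukbel and luppabnil both end in -l yet inflect differently (dowukbloth, luibppabnil), so the final letter is not what conditions the rule; the last vowel is.
"bemevul" has last vowel 'u'. The one such stem in the data (madlitul → madlitil) changes the last vowel to 'i' (as does fiturad), so the same rule applies.
The other patterns: stems whose last vowel is 'e' delete the last vowel and add -oth; stems whose last vowel is 'i' insert -ib- after the first vowel; stems whose last vowel is 'o' change the last vowel to 'a'.
So bemevul → bemevil.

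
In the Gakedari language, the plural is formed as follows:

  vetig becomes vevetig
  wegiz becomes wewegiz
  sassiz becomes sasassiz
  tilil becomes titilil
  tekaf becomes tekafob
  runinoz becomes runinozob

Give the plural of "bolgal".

bolgalob

wegiz and runinoz both end in -z yet inflect differently (wewegiz, runinozob), so the final letter is not what conditions the rule; the last vowel is.
"bolgal" has last vowel 'a'. The one such stem in the data (tekaf → tekafob) adds -ob, so the same rule applies.
The other pattern: stems whose last vowel is 'i' repeat the first consonant+vowel as a prefix.
So bolgal → bolgalob.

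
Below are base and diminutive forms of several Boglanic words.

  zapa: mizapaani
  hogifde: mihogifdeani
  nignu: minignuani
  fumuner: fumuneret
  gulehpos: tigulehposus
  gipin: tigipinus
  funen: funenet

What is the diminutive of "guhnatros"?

gipin and funen both end in -n yet inflect differently (tigipinus, funenet), so the final letter is not what conditions the rule; the first letter is.
"guhnatros" begins with g-. The stems beginning with g- (gipin → tigipinus, gulehpos → tigulehposus) add ti- … -us around the stem.
So guhnatros → tiguhnatrosus.

tiguhnatrosus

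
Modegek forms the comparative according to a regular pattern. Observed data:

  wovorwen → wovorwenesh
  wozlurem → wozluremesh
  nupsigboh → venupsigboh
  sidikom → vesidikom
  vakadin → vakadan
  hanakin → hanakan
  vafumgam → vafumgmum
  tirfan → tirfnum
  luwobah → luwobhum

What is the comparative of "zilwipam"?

wozlurem and sidikom both end in -m yet inflect differently (wozluremesh, vesidikom), so the final letter is not what conditions the rule; the last vowel is.
"zilwipam" has last vowel 'a'. The stems whose last vowel is 'a' (vafumgam → vafumgmum, tirfan → tirfnum, luwobah → luwobhum) delete the last vowel and add -um.
The other patterns: stems whose last vowel is 'e' add -esh; stems whose last vowel is 'o' add the prefix ve-; stems whose last vowel is 'i' change the last vowel to 'a'.
So zilwipam → zilwipmum.

zilwipmum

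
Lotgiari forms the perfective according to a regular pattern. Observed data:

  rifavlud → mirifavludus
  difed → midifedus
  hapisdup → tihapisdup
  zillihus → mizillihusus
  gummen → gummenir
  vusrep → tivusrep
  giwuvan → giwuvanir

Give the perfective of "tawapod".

vusrep and gummen both have last vowel 'e' yet inflect differently (tivusrep, gummenir), so the last vowel is not what conditions the rule; the final letter is.
"tawapod" ends in -d. The stems ending in -d (rifavlud → mirifavludus, difed → midifedus) add mi- … -us around the stem.
So tawapod → mitawapodus.

mitawapodus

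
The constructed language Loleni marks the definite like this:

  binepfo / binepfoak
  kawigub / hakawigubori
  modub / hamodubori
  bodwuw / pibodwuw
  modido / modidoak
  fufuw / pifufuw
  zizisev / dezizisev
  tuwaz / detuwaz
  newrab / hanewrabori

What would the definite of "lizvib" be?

halizvibori

fufuw and modub both have last vowel 'u' yet inflect differently (pifufuw, hamodubori), so the last vowel is not what conditions the rule; the final letter is.
"lizvib" ends in -b. The stems ending in -b (modub → hamodubori, newrab → hanewrabori, kawigub → hakawigubori) add ha- … -ori around the stem.
So lizvib → halizvibori.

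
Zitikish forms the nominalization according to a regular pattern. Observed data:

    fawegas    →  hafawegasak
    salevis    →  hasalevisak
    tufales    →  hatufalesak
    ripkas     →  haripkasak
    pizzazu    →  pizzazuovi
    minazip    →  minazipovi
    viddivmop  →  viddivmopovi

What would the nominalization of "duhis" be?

haduhisak

salevis and minazip both have last vowel 'i' yet inflect differently (hasalevisak, minazipovi), so the last vowel is not what conditions the rule; the final letter is.
"duhis" ends in -s. The stems ending in -s (fawegas → hafawegasak, salevis → hasalevisak, tufales → hatufalesak) add ha- … -ak around the stem.
The other pattern: stems ending in -p or -u add -ovi.
So duhis → haduhisak.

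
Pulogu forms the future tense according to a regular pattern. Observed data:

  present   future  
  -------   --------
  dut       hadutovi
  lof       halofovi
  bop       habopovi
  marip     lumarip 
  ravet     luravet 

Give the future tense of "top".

hatopovi

bop and marip both end in -p yet inflect differently (habopovi, lumarip), so the final letter is not what conditions the rule; the number of vowels is.
"top" has 1 vowel. The stems with 1 vowel (dut → hadutovi, lof → halofovi, bop → habopovi) add ha- … -ovi around the stem.
So top → hatopovi.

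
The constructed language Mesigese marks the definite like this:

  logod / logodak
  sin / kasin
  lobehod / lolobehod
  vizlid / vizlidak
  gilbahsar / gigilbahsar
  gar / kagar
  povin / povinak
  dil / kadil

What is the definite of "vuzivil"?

sin and povin both end in -n yet inflect differently (kasin, povinak), so the final letter is not what conditions the rule; the number of vowels is.
"vuzivil" has 3 vowels. The stems with 3 vowels (lobehod → lolobehod, gilbahsar → gigilbahsar) repeat the first consonant+vowel as a prefix.
The other patterns: stems with 1 vowel add the prefix ka-; stems with 2 vowels add -ak.
So vuzivil → vuvuzivil.

vuvuzivil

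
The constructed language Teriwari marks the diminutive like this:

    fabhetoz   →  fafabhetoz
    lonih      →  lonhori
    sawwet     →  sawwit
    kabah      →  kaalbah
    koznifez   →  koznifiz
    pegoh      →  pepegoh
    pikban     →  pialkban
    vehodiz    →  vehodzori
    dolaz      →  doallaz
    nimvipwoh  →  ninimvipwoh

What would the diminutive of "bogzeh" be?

bogzih

pegoh and kabah both end in -h yet inflect differently (pepegoh, kaalbah), so the final letter is not what conditions the rule; the last vowel is.
"bogzeh" has last vowel 'e'. The stems whose last vowel is 'e' (koznifez → koznifiz, sawwet → sawwit) change the last vowel to 'i'.
The other patterns: stems whose last vowel is 'o' repeat the first consonant+vowel as a prefix; stems whose last vowel is 'a' insert -al- after the first vowel; stems whose last vowel is 'i' delete the last vowel and add -ori.
So bogzeh → bogzih.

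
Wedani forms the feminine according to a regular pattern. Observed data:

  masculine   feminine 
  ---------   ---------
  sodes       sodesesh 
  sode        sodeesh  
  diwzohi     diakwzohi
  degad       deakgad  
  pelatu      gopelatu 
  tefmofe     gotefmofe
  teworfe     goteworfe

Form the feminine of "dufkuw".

sode and tefmofe both end in -e yet inflect differently (sodeesh, gotefmofe), so the final letter is not what conditions the rule; the first letter is.
"dufkuw" begins with d-. The stems beginning with d- (diwzohi → diakwzohi, degad → deakgad) insert -ak- after the first vowel.
The other patterns: stems beginning with s- add -esh; stems beginning with p- or t- add the prefix go-.
So dufkuw → duakfkuw.

duakfkuw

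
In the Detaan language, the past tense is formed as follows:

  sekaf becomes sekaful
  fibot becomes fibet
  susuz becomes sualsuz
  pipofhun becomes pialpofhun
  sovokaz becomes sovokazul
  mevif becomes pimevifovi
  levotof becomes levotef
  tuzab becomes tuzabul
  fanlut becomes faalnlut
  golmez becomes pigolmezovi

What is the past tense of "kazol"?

kazel

"kazol" has last vowel 'o'. The stems whose last vowel is 'o' (fibot → fibet, levotof → levotef) change the last vowel to 'e'.
So kazol → kazel.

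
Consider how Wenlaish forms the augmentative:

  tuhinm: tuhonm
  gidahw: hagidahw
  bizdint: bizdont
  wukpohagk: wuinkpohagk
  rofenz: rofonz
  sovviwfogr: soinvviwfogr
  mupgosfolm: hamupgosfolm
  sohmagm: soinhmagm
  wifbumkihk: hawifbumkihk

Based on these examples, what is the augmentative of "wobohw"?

hawobohw

sohmagm and tuhinm both end in -m yet inflect differently (soinhmagm, tuhonm), so the final letter is not what conditions the rule; the second-to-last letter is.
"wobohw" has second-to-last letter 'h'. The stems whose second-to-last letter is 'h' (wifbumkihk → hawifbumkihk, gidahw → hagidahw) add the prefix ha-.
So wobohw → hawobohw.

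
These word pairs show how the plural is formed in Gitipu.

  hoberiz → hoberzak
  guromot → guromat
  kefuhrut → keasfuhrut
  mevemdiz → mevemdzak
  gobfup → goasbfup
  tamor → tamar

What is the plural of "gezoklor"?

guromot and kefuhrut both end in -t yet inflect differently (guromat, keasfuhrut), so the final letter is not what conditions the rule; the last vowel is.
"gezoklor" has last vowel 'o'. The stems whose last vowel is 'o' (tamor → tamar, guromot → guromat) change the last vowel to 'a'.
The other patterns: stems whose last vowel is 'u' insert -as- after the first vowel; stems whose last vowel is 'i' delete the last vowel and add -ak.
So gezoklor → gezoklar.

gezoklar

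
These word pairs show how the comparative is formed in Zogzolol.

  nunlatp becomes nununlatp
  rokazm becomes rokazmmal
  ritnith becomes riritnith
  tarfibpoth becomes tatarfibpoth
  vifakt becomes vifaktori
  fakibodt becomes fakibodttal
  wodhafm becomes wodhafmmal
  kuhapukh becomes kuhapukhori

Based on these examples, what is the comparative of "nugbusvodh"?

nugbusvodhhal

tarfibpoth and kuhapukh both end in -h yet inflect differently (tatarfibpoth, kuhapukhori), so the final letter is not what conditions the rule; the second-to-last letter is.
"nugbusvodh" has second-to-last letter 'd'. The one such stem in the data (fakibodt → fakibodttal) doubles the final consonant and adds -al (as do rokazm, wodhafm), so the same rule applies.
The other patterns: stems whose second-to-last letter is 't' repeat the first consonant+vowel as a prefix; stems whose second-to-last letter is 'k' add -ori.
So nugbusvodh → nugbusvodhhal.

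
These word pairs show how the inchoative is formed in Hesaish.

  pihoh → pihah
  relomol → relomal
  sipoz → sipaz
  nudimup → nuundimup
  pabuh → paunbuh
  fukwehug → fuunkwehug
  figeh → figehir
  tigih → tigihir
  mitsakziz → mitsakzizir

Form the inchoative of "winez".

winezir

pihoh and pabuh both end in -h yet inflect differently (pihah, paunbuh), so the final letter is not what conditions the rule; the last vowel is.
"winez" has last vowel 'e'. The one such stem in the data (figeh → figehir) adds -ir, so the same rule applies.
So winez → winezir.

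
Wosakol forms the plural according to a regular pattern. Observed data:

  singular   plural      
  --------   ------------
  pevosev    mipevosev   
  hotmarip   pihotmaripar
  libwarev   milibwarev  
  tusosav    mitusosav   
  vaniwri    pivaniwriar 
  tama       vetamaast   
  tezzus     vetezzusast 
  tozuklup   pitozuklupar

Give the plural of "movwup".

tusosav and tama both have last vowel 'a' yet inflect differently (mitusosav, vetamaast), so the last vowel is not what conditions the rule; the final letter is.
"movwup" ends in -p. The stems ending in -p (hotmarip → pihotmaripar, tozuklup → pitozuklupar) add pi- … -ar around the stem.
The other patterns: stems ending in -v add the prefix mi-; stems ending in -a or -s add ve- … -ast around the stem.
So movwup → pimovwupar.

pimovwupar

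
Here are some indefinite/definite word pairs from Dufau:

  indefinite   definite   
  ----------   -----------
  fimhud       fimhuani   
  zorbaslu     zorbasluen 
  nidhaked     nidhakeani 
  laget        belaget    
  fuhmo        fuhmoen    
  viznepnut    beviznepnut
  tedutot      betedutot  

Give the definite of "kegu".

"kegu" ends in -u. The one such stem in the data (zorbaslu → zorbasluen) adds -en, so the same rule applies.
So kegu → keguen.

keguen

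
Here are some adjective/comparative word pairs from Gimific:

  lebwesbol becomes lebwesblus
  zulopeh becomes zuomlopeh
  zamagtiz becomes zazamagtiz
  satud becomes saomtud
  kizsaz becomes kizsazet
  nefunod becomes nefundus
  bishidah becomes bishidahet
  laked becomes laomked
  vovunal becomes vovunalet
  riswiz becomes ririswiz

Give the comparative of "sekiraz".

"sekiraz" has last vowel 'a'. The stems whose last vowel is 'a' (kizsaz → kizsazet, bishidah → bishidahet, vovunal → vovunalet) add -et.
The other patterns: stems whose last vowel is 'e' or 'u' insert -om- after the first vowel; stems whose last vowel is 'o' delete the last vowel and add -us; stems whose last vowel is 'i' repeat the first consonant+vowel as a prefix.
So sekiraz → sekirazet.

sekirazet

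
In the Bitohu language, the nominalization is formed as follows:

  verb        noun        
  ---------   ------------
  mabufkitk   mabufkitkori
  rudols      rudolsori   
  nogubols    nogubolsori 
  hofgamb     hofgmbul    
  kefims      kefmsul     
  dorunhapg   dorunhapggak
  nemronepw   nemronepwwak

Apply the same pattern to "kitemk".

kefims and nogubols both end in -s yet inflect differently (kefmsul, nogubolsori), so the final letter is not what conditions the rule; the second-to-last letter is.
"kitemk" has second-to-last letter 'm'. The stems whose second-to-last letter is 'm' (hofgamb → hofgmbul, kefims → kefmsul) delete the last vowel and add -ul.
The other patterns: stems whose second-to-last letter is 'p' double the final consonant and add -ak; stems whose second-to-last letter is 'l' or 't' add -ori.
So kitemk → kitmkul.

kitmkul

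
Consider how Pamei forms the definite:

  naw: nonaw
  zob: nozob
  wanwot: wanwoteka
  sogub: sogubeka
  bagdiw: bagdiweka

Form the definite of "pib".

bagdiw and naw both end in -w yet inflect differently (bagdiweka, nonaw), so the final letter is not what conditions the rule; the number of vowels is.
"pib" has 1 vowel. The stems with 1 vowel (naw → nonaw, zob → nozob) add the prefix no-.
The other pattern: stems with 2 vowels add -eka.
So pib → nopib.

nopib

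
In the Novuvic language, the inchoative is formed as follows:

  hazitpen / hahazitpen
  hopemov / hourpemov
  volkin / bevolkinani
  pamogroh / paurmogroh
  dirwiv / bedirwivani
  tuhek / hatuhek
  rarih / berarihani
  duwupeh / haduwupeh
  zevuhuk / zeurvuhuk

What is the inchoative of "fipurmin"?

duwupeh and rarih both end in -h yet inflect differently (haduwupeh, berarihani), so the final letter is not what conditions the rule; the last vowel is.
"fipurmin" has last vowel 'i'. The stems whose last vowel is 'i' (rarih → berarihani, dirwiv → bedirwivani, volkin → bevolkinani) add be- … -ani around the stem.
The other patterns: stems whose last vowel is 'e' add the prefix ha-; stems whose last vowel is 'o' or 'u' insert -ur- after the first vowel.
So fipurmin → befipurminani.

befipurminani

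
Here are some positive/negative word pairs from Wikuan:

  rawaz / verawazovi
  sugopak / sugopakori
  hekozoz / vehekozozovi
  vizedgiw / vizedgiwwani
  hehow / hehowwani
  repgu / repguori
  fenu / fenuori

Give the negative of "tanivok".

sugopak and rawaz both have last vowel 'a' yet inflect differently (sugopakori, verawazovi), so the last vowel is not what conditions the rule; the final letter is.
"tanivok" ends in -k. The one such stem in the data (sugopak → sugopakori) adds -ori, so the same rule applies.
So tanivok → tanivokori.

tanivokori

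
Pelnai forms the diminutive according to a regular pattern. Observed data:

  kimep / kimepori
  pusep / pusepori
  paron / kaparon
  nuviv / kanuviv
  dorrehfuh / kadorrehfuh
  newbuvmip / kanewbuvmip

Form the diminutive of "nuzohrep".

kimep and newbuvmip both end in -p yet inflect differently (kimepori, kanewbuvmip), so the final letter is not what conditions the rule; the last vowel is.
"nuzohrep" has last vowel 'e'. The stems whose last vowel is 'e' (kimep → kimepori, pusep → pusepori) add -ori.
So nuzohrep → nuzohrepori.

nuzohrepori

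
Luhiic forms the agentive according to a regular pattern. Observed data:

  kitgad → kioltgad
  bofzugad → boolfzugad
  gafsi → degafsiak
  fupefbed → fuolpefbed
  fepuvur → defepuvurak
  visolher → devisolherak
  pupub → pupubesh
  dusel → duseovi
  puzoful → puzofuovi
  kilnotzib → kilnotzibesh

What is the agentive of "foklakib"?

pupub and puzoful both have last vowel 'u' yet inflect differently (pupubesh, puzofuovi), so the last vowel is not what conditions the rule; the final letter is.
"foklakib" ends in -b. The stems ending in -b (kilnotzib → kilnotzibesh, pupub → pupubesh) add -esh.
So foklakib → foklakibesh.

foklakibesh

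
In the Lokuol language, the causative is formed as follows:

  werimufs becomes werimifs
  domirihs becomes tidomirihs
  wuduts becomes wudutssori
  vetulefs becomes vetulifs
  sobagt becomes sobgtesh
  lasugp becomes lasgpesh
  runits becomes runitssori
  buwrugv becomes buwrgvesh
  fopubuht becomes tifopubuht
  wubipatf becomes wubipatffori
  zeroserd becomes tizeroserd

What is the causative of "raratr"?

"raratr" has second-to-last letter 't'. The stems whose second-to-last letter is 't' (wuduts → wudutssori, wubipatf → wubipatffori, runits → runitssori) double the final consonant and add -ori.
So raratr → raratrrori.

raratrrori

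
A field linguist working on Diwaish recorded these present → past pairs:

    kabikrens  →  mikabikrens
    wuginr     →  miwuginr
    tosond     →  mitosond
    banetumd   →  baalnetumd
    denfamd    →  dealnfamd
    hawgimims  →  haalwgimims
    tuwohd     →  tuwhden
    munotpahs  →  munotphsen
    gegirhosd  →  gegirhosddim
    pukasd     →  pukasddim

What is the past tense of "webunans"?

miwebunans

tosond and banetumd both end in -d yet inflect differently (mitosond, baalnetumd), so the final letter is not what conditions the rule; the second-to-last letter is.
"webunans" has second-to-last letter 'n'. The stems whose second-to-last letter is 'n' (kabikrens → mikabikrens, wuginr → miwuginr, tosond → mitosond) add the prefix mi-.
The other patterns: stems whose second-to-last letter is 'm' insert -al- after the first vowel; stems whose second-to-last letter is 'h' delete the last vowel and add -en; stems whose second-to-last letter is 's' double the final consonant and add -im.
So webunans → miwebunans.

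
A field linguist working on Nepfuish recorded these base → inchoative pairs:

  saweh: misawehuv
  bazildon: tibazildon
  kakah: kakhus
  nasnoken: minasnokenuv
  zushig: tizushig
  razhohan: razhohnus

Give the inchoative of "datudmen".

midatudmenuv

"datudmen" has last vowel 'e'. The stems whose last vowel is 'e' (saweh → misawehuv, nasnoken → minasnokenuv) add mi- … -uv around the stem.
So datudmen → midatudmenuv.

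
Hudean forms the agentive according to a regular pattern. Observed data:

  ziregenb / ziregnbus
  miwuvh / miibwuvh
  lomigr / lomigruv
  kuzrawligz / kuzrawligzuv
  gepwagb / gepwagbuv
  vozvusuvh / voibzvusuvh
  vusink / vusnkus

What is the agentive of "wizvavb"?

wiibzvavb

gepwagb and ziregenb both end in -b yet inflect differently (gepwagbuv, ziregnbus), so the final letter is not what conditions the rule; the second-to-last letter is.
"wizvavb" has second-to-last letter 'v'. The stems whose second-to-last letter is 'v' (miwuvh → miibwuvh, vozvusuvh → voibzvusuvh) insert -ib- after the first vowel.
So wizvavb → wiibzvavb.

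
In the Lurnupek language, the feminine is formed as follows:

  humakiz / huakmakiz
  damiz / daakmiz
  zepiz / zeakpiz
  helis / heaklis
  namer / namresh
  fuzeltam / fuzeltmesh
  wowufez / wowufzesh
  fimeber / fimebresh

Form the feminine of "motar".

motresh

humakiz and wowufez both end in -z yet inflect differently (huakmakiz, wowufzesh), so the final letter is not what conditions the rule; the last vowel is.
"motar" has last vowel 'a'. The one such stem in the data (fuzeltam → fuzeltmesh) deletes the last vowel and adds -esh (as do namer, wowufez), so the same rule applies.
The other pattern: stems whose last vowel is 'i' insert -ak- after the first vowel.
So motar → motresh.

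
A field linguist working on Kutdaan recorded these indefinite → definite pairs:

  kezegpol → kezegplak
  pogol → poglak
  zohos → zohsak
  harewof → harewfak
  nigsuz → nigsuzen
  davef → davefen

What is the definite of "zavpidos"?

zavpidsak

harewof and davef both end in -f yet inflect differently (harewfak, davefen), so the final letter is not what conditions the rule; the last vowel is.
"zavpidos" has last vowel 'o'. The stems whose last vowel is 'o' (kezegpol → kezegplak, pogol → poglak, zohos → zohsak) delete the last vowel and add -ak.
So zavpidos → zavpidsak.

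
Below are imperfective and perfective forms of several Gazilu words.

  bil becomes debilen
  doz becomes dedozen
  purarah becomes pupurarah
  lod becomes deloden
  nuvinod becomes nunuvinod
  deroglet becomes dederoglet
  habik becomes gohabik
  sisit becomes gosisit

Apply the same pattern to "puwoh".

gopuwoh

lod and nuvinod both end in -d yet inflect differently (deloden, nunuvinod), so the final letter is not what conditions the rule; the number of vowels is.
"puwoh" has 2 vowels. The stems with 2 vowels (habik → gohabik, sisit → gosisit) add the prefix go-.
So puwoh → gopuwoh.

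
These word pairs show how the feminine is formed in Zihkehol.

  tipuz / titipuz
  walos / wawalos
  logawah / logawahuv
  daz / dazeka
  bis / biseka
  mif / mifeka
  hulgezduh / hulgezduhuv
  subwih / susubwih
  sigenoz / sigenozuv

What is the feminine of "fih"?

fiheka

"fih" has 1 vowel. The stems with 1 vowel (daz → dazeka, bis → biseka, mif → mifeka) add -eka.
So fih → fiheka.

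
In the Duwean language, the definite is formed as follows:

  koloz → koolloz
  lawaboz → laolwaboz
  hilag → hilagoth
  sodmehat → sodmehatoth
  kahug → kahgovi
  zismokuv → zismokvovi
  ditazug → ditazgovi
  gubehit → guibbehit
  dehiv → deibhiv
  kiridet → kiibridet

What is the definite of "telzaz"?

telzazoth

"telzaz" has last vowel 'a'. The stems whose last vowel is 'a' (hilag → hilagoth, sodmehat → sodmehatoth) add -oth.
The other patterns: stems whose last vowel is 'o' insert -ol- after the first vowel; stems whose last vowel is 'u' delete the last vowel and add -ovi; stems whose last vowel is 'e' or 'i' insert -ib- after the first vowel.
So telzaz → telzazoth.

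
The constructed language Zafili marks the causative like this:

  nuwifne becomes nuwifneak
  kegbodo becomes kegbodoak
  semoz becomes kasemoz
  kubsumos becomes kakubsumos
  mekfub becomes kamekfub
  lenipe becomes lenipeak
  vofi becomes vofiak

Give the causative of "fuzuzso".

"fuzuzso" ends in a vowel. The stems ending in a vowel (kegbodo → kegbodoak, vofi → vofiak, nuwifne → nuwifneak) add -ak.
So fuzuzso → fuzuzsoak.

fuzuzsoak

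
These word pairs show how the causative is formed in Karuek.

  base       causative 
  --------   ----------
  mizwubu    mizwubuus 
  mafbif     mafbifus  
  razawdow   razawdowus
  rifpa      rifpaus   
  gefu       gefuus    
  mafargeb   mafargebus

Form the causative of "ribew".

Every pair shown (mizwubu → mizwubuus, mafbif → mafbifus, razawdow → razawdowus, …) follows the same rule: add -us.
So ribew → ribewus.

ribewus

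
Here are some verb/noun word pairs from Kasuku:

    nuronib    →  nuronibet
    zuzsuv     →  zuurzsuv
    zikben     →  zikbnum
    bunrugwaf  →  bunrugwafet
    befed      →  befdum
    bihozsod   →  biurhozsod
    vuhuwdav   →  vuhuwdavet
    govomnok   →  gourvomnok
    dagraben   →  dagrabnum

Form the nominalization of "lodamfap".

lodamfapet

"lodamfap" has last vowel 'a'. The stems whose last vowel is 'a' (vuhuwdav → vuhuwdavet, bunrugwaf → bunrugwafet) add -et.
The other patterns: stems whose last vowel is 'o' or 'u' insert -ur- after the first vowel; stems whose last vowel is 'e' delete the last vowel and add -um.
So lodamfap → lodamfapet.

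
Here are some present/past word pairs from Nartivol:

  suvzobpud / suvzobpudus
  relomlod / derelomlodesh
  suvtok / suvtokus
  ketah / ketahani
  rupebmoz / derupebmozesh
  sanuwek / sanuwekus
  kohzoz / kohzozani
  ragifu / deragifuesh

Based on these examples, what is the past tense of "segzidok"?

suvzobpud and relomlod both end in -d yet inflect differently (suvzobpudus, derelomlodesh), so the final letter is not what conditions the rule; the first letter is.
"segzidok" begins with s-. The stems beginning with s- (suvtok → suvtokus, suvzobpud → suvzobpudus, sanuwek → sanuwekus) add -us.
So segzidok → segzidokus.

segzidokus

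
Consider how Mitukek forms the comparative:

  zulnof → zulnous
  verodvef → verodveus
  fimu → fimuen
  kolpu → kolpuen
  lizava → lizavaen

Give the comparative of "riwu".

riwuen

"riwu" ends in -u. The stems ending in -u (fimu → fimuen, kolpu → kolpuen) add -en.
The other pattern: stems ending in -f drop the final letter and add -us.
So riwu → riwuen.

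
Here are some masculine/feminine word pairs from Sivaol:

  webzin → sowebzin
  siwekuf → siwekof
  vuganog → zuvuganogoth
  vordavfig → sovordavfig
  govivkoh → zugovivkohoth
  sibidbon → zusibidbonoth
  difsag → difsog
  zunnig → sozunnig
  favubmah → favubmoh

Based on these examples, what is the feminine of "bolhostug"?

zunnig and vuganog both end in -g yet inflect differently (sozunnig, zuvuganogoth), so the final letter is not what conditions the rule; the last vowel is.
"bolhostug" has last vowel 'u'. The one such stem in the data (siwekuf → siwekof) changes the last vowel to 'o' (as do favubmah, difsag), so the same rule applies.
So bolhostug → bolhostog.

bolhostog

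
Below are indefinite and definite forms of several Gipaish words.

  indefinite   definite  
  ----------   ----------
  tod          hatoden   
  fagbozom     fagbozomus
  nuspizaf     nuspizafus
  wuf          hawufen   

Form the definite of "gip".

nuspizaf and wuf both end in -f yet inflect differently (nuspizafus, hawufen), so the final letter is not what conditions the rule; the number of vowels is.
"gip" has 1 vowel. The stems with 1 vowel (tod → hatoden, wuf → hawufen) add ha- … -en around the stem.
So gip → hagipen.

hagipen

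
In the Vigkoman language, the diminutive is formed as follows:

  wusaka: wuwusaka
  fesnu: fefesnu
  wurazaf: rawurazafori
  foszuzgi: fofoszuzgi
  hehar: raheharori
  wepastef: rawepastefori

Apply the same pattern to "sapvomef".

rasapvomefori

wusaka and wurazaf both have last vowel 'a' yet inflect differently (wuwusaka, rawurazafori), so the last vowel is not what conditions the rule; whether the stem ends in a vowel or a consonant is.
"sapvomef" ends in a consonant. The stems ending in a consonant (wurazaf → rawurazafori, hehar → raheharori, wepastef → rawepastefori) add ra- … -ori around the stem.
So sapvomef → rasapvomefori.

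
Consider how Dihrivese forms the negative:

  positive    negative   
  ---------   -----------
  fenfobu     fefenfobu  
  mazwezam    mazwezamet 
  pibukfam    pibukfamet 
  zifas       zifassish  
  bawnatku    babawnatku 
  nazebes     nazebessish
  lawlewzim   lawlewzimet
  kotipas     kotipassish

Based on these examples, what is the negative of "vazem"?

"vazem" ends in -m. The stems ending in -m (lawlewzim → lawlewzimet, mazwezam → mazwezamet, pibukfam → pibukfamet) add -et.
So vazem → vazemet.

vazemet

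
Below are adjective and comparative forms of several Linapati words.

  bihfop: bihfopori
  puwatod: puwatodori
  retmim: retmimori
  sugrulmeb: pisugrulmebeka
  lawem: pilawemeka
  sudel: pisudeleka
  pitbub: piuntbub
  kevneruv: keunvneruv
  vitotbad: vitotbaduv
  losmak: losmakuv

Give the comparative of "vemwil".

retmim and lawem both end in -m yet inflect differently (retmimori, pilawemeka), so the final letter is not what conditions the rule; the last vowel is.
"vemwil" has last vowel 'i'. The one such stem in the data (retmim → retmimori) adds -ori, so the same rule applies.
The other patterns: stems whose last vowel is 'e' add pi- … -eka around the stem; stems whose last vowel is 'u' insert -un- after the first vowel; stems whose last vowel is 'a' add -uv.
So vemwil → vemwilori.

vemwilori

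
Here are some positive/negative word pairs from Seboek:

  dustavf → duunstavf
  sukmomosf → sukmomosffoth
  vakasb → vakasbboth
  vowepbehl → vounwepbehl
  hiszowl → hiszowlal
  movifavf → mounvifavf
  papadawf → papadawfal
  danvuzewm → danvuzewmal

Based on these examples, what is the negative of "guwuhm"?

guunwuhm

papadawf and sukmomosf both end in -f yet inflect differently (papadawfal, sukmomosffoth), so the final letter is not what conditions the rule; the second-to-last letter is.
"guwuhm" has second-to-last letter 'h'. The one such stem in the data (vowepbehl → vounwepbehl) inserts -un- after the first vowel (as do movifavf, dustavf), so the same rule applies.
So guwuhm → guunwuhm.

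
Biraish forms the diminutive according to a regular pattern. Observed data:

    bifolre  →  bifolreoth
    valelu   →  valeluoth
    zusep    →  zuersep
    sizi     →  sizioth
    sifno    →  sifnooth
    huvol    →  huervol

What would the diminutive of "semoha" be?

semohaoth

"semoha" ends in a vowel. The stems ending in a vowel (sifno → sifnooth, sizi → sizioth, valelu → valeluoth) add -oth.
The other pattern: stems ending in a consonant insert -er- after the first vowel.
So semoha → semohaoth.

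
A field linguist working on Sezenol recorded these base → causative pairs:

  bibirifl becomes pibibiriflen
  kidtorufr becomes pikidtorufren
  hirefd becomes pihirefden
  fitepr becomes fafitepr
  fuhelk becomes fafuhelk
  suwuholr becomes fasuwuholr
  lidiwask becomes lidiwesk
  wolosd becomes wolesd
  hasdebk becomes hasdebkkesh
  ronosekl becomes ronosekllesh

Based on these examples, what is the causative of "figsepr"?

fafigsepr

kidtorufr and fitepr both end in -r yet inflect differently (pikidtorufren, fafitepr), so the final letter is not what conditions the rule; the second-to-last letter is.
"figsepr" has second-to-last letter 'p'. The one such stem in the data (fitepr → fafitepr) adds the prefix fa-, so the same rule applies.
So figsepr → fafigsepr.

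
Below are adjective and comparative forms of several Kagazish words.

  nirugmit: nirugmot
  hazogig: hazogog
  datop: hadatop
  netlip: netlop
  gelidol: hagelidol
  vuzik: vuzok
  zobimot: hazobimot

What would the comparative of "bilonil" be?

bilonol

netlip and datop both end in -p yet inflect differently (netlop, hadatop), so the final letter is not what conditions the rule; the last vowel is.
"bilonil" has last vowel 'i'. The stems whose last vowel is 'i' (netlip → netlop, vuzik → vuzok, hazogig → hazogog) change the last vowel to 'o'.
The other pattern: stems whose last vowel is 'o' add the prefix ha-.
So bilonil → bilonol.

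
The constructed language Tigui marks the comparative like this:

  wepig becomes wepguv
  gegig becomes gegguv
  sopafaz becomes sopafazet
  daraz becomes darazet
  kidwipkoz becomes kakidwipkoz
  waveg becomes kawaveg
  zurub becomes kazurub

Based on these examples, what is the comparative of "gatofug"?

kagatofug

sopafaz and kidwipkoz both end in -z yet inflect differently (sopafazet, kakidwipkoz), so the final letter is not what conditions the rule; the last vowel is.
"gatofug" has last vowel 'u'. The one such stem in the data (zurub → kazurub) adds the prefix ka-, so the same rule applies.
The other patterns: stems whose last vowel is 'i' delete the last vowel and add -uv; stems whose last vowel is 'a' add -et.
So gatofug → kagatofug.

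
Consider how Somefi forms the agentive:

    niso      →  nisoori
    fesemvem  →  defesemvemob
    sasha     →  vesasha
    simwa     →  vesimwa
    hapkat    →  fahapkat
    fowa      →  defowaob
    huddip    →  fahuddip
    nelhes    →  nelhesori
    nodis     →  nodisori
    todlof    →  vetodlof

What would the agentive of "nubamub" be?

"nubamub" begins with n-. The stems beginning with n- (nodis → nodisori, nelhes → nelhesori, niso → nisoori) add -ori.
So nubamub → nubamubori.

nubamubori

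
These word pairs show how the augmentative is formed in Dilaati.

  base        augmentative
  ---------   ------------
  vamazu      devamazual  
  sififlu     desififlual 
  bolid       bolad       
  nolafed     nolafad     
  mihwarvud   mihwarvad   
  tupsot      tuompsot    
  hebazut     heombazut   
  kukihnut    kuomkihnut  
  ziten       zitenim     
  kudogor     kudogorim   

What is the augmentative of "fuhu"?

"fuhu" ends in -u. The stems ending in -u (vamazu → devamazual, sififlu → desififlual) add de- … -al around the stem.
The other patterns: stems ending in -d change the last vowel to 'a'; stems ending in -t insert -om- after the first vowel; stems ending in -n or -r add -im.
So fuhu → defuhual.

defuhual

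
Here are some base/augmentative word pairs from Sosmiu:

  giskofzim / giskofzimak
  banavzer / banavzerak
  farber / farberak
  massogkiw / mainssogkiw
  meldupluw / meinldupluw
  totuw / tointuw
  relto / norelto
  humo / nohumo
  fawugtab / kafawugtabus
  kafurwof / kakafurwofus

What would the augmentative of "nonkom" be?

giskofzim and massogkiw both have last vowel 'i' yet inflect differently (giskofzimak, mainssogkiw), so the last vowel is not what conditions the rule; the final letter is.
"nonkom" ends in -m. The one such stem in the data (giskofzim → giskofzimak) adds -ak, so the same rule applies.
The other patterns: stems ending in -w insert -in- after the first vowel; stems ending in -o add the prefix no-; stems ending in -b or -f add ka- … -us around the stem.
So nonkom → nonkomak.

nonkomak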